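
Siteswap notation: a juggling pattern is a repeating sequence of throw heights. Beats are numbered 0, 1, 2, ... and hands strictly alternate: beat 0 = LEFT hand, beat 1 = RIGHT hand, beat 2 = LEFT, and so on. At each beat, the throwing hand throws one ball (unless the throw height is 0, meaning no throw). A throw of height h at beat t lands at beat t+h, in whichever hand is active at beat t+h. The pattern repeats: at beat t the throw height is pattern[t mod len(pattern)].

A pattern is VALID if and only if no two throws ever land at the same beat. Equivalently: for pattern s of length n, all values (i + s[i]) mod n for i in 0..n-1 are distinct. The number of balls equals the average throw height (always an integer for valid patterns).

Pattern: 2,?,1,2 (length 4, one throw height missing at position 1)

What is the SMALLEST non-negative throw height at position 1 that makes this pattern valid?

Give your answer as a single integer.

i=0: (0 + 2) mod 4 = 2
i=1: s[i]=? (unknown)
i=2: (2 + 1) mod 4 = 3
i=3: (3 + 2) mod 4 = 1
Known residues: [1, 2, 3]; need a permutation of 0..3, so missing residue r = 0
Need (1 + s) mod 4 = 0; smallest s = (0 - 1) mod 4 = 3

Answer: 3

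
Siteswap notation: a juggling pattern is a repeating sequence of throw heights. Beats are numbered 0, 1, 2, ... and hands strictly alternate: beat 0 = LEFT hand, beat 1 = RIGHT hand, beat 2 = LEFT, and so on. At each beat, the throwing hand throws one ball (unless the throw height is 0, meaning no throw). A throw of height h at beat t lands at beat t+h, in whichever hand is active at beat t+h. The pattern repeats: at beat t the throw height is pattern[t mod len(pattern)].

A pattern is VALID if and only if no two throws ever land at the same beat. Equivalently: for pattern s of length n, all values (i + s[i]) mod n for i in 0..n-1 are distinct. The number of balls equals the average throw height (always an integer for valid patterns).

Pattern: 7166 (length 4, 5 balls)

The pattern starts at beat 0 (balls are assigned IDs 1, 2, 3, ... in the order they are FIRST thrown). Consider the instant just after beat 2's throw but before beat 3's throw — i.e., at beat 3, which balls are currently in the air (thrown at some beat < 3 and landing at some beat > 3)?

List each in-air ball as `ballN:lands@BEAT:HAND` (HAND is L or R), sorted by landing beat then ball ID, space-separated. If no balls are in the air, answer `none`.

Beat 0 (L): throw ball1 h=7 -> lands@7:R; in-air after throw: [b1@7:R]
Beat 1 (R): throw ball2 h=1 -> lands@2:L; in-air after throw: [b2@2:L b1@7:R]
Beat 2 (L): throw ball2 h=6 -> lands@8:L; in-air after throw: [b1@7:R b2@8:L]
Beat 3 (R): throw ball3 h=6 -> lands@9:R; in-air after throw: [b1@7:R b2@8:L b3@9:R]

Answer: ball1:lands@7:R ball2:lands@8:L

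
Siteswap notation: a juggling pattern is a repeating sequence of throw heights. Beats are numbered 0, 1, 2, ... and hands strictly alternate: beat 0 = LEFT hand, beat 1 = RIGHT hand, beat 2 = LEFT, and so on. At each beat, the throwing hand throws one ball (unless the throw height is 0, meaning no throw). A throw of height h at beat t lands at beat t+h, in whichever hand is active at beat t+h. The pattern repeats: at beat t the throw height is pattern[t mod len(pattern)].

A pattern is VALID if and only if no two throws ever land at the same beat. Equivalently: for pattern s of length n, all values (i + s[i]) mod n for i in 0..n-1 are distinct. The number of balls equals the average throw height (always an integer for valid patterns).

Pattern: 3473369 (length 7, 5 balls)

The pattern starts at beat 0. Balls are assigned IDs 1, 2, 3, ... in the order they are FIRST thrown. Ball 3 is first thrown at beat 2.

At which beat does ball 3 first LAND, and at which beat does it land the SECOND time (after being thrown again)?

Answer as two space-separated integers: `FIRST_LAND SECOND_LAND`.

Beat 0 (L): throw ball1 h=3 -> lands@3:R; in-air after throw: [b1@3:R]
Beat 1 (R): throw ball2 h=4 -> lands@5:R; in-air after throw: [b1@3:R b2@5:R]
Beat 2 (L): throw ball3 h=7 -> lands@9:R; in-air after throw: [b1@3:R b2@5:R b3@9:R]
Beat 3 (R): throw ball1 h=3 -> lands@6:L; in-air after throw: [b2@5:R b1@6:L b3@9:R]
Beat 4 (L): throw ball4 h=3 -> lands@7:R; in-air after throw: [b2@5:R b1@6:L b4@7:R b3@9:R]
Beat 5 (R): throw ball2 h=6 -> lands@11:R; in-air after throw: [b1@6:L b4@7:R b3@9:R b2@11:R]
Beat 6 (L): throw ball1 h=9 -> lands@15:R; in-air after throw: [b4@7:R b3@9:R b2@11:R b1@15:R]
Beat 7 (R): throw ball4 h=3 -> lands@10:L; in-air after throw: [b3@9:R b4@10:L b2@11:R b1@15:R]
Beat 8 (L): throw ball5 h=4 -> lands@12:L; in-air after throw: [b3@9:R b4@10:L b2@11:R b5@12:L b1@15:R]
Beat 9 (R): throw ball3 h=7 -> lands@16:L; in-air after throw: [b4@10:L b2@11:R b5@12:L b1@15:R b3@16:L]
Beat 10 (L): throw ball4 h=3 -> lands@13:R; in-air after throw: [b2@11:R b5@12:L b4@13:R b1@15:R b3@16:L]
Beat 11 (R): throw ball2 h=3 -> lands@14:L; in-air after throw: [b5@12:L b4@13:R b2@14:L b1@15:R b3@16:L]
Beat 12 (L): throw ball5 h=6 -> lands@18:L; in-air after throw: [b4@13:R b2@14:L b1@15:R b3@16:L b5@18:L]
Beat 13 (R): throw ball4 h=9 -> lands@22:L; in-air after throw: [b2@14:L b1@15:R b3@16:L b5@18:L b4@22:L]
Beat 14 (L): throw ball2 h=3 -> lands@17:R; in-air after throw: [b1@15:R b3@16:L b2@17:R b5@18:L b4@22:L]
Beat 15 (R): throw ball1 h=4 -> lands@19:R; in-air after throw: [b3@16:L b2@17:R b5@18:L b1@19:R b4@22:L]
Beat 16 (L): throw ball3 h=7 -> lands@23:R; in-air after throw: [b2@17:R b5@18:L b1@19:R b4@22:L b3@23:R]
Ball 3: thrown@2 h=7 -> first land @9; rethrown@9 h=7 -> second land @16

Answer: 9 16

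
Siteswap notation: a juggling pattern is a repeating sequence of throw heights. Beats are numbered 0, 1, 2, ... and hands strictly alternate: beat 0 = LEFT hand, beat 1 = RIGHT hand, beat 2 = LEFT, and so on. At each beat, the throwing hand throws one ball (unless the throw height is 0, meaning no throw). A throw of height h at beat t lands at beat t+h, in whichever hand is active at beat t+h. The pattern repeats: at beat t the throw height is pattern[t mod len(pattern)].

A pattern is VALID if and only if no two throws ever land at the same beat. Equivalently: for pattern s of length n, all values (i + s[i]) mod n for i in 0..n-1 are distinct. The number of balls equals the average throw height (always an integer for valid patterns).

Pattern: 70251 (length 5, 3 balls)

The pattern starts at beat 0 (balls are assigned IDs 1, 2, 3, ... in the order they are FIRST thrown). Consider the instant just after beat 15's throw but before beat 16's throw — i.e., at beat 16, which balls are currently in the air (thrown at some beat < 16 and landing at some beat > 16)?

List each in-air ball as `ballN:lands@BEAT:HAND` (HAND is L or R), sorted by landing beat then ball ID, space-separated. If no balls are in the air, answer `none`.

Answer: ball1:lands@17:R ball3:lands@18:L ball2:lands@22:L

Derivation:
Beat 0 (L): throw ball1 h=7 -> lands@7:R; in-air after throw: [b1@7:R]
Beat 2 (L): throw ball2 h=2 -> lands@4:L; in-air after throw: [b2@4:L b1@7:R]
Beat 3 (R): throw ball3 h=5 -> lands@8:L; in-air after throw: [b2@4:L b1@7:R b3@8:L]
Beat 4 (L): throw ball2 h=1 -> lands@5:R; in-air after throw: [b2@5:R b1@7:R b3@8:L]
Beat 5 (R): throw ball2 h=7 -> lands@12:L; in-air after throw: [b1@7:R b3@8:L b2@12:L]
Beat 7 (R): throw ball1 h=2 -> lands@9:R; in-air after throw: [b3@8:L b1@9:R b2@12:L]
Beat 8 (L): throw ball3 h=5 -> lands@13:R; in-air after throw: [b1@9:R b2@12:L b3@13:R]
Beat 9 (R): throw ball1 h=1 -> lands@10:L; in-air after throw: [b1@10:L b2@12:L b3@13:R]
Beat 10 (L): throw ball1 h=7 -> lands@17:R; in-air after throw: [b2@12:L b3@13:R b1@17:R]
Beat 12 (L): throw ball2 h=2 -> lands@14:L; in-air after throw: [b3@13:R b2@14:L b1@17:R]
Beat 13 (R): throw ball3 h=5 -> lands@18:L; in-air after throw: [b2@14:L b1@17:R b3@18:L]
Beat 14 (L): throw ball2 h=1 -> lands@15:R; in-air after throw: [b2@15:R b1@17:R b3@18:L]
Beat 15 (R): throw ball2 h=7 -> lands@22:L; in-air after throw: [b1@17:R b3@18:L b2@22:L]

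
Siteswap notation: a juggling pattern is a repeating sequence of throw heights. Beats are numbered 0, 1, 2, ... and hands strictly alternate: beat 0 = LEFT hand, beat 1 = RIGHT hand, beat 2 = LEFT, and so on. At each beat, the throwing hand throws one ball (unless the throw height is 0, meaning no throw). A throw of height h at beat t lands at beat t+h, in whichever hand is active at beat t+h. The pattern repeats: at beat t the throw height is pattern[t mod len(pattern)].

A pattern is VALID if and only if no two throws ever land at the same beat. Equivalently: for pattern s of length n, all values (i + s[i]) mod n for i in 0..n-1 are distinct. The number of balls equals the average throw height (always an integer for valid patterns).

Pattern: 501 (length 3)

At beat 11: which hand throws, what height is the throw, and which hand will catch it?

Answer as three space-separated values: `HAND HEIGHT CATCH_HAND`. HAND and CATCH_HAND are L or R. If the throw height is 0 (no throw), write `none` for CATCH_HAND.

Beat 11: 11 mod 2 = 1, so hand = R
Throw height = pattern[11 mod 3] = pattern[2] = 1
Lands at beat 11+1=12, 12 mod 2 = 0, so catch hand = L

Answer: R 1 L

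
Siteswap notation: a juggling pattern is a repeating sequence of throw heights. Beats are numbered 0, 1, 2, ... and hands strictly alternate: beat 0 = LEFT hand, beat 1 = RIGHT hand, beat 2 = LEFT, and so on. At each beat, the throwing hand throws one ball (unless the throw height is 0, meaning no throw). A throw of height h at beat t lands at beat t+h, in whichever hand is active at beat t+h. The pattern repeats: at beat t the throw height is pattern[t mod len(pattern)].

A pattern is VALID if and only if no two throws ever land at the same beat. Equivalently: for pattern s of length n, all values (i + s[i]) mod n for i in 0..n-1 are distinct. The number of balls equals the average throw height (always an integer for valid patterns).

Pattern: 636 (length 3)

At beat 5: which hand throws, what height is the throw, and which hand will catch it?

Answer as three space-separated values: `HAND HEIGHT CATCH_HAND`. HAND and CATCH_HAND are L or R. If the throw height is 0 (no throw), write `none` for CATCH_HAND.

Answer: R 6 R

Derivation:
Beat 5: 5 mod 2 = 1, so hand = R
Throw height = pattern[5 mod 3] = pattern[2] = 6
Lands at beat 5+6=11, 11 mod 2 = 1, so catch hand = R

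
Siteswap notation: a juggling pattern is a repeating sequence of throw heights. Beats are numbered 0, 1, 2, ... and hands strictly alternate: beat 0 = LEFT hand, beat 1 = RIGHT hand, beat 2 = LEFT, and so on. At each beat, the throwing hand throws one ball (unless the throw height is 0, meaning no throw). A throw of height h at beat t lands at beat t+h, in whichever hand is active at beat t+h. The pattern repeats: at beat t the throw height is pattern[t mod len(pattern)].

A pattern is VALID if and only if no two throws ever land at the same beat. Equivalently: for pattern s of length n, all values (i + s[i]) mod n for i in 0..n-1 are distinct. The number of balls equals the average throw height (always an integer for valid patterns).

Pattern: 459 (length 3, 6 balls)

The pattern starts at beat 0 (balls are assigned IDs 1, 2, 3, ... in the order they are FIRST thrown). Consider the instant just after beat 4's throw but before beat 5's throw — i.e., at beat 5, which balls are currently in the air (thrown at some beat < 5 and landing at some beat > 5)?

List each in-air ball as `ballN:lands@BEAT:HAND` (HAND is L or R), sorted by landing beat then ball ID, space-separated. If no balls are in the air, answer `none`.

Answer: ball2:lands@6:L ball4:lands@7:R ball1:lands@9:R ball3:lands@11:R

Derivation:
Beat 0 (L): throw ball1 h=4 -> lands@4:L; in-air after throw: [b1@4:L]
Beat 1 (R): throw ball2 h=5 -> lands@6:L; in-air after throw: [b1@4:L b2@6:L]
Beat 2 (L): throw ball3 h=9 -> lands@11:R; in-air after throw: [b1@4:L b2@6:L b3@11:R]
Beat 3 (R): throw ball4 h=4 -> lands@7:R; in-air after throw: [b1@4:L b2@6:L b4@7:R b3@11:R]
Beat 4 (L): throw ball1 h=5 -> lands@9:R; in-air after throw: [b2@6:L b4@7:R b1@9:R b3@11:R]
Beat 5 (R): throw ball5 h=9 -> lands@14:L; in-air after throw: [b2@6:L b4@7:R b1@9:R b3@11:R b5@14:L]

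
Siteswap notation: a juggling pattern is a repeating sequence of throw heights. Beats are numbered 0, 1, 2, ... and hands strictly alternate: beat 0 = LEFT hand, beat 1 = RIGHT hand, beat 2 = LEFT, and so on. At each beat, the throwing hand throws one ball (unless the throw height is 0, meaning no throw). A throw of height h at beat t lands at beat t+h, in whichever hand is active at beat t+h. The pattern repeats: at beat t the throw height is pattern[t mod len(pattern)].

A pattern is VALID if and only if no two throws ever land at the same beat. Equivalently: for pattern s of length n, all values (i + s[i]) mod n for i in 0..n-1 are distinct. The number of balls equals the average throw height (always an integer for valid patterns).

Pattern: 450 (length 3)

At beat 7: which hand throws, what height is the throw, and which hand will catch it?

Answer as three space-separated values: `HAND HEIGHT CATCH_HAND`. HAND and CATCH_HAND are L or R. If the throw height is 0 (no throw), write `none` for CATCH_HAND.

Answer: R 5 L

Derivation:
Beat 7: 7 mod 2 = 1, so hand = R
Throw height = pattern[7 mod 3] = pattern[1] = 5
Lands at beat 7+5=12, 12 mod 2 = 0, so catch hand = L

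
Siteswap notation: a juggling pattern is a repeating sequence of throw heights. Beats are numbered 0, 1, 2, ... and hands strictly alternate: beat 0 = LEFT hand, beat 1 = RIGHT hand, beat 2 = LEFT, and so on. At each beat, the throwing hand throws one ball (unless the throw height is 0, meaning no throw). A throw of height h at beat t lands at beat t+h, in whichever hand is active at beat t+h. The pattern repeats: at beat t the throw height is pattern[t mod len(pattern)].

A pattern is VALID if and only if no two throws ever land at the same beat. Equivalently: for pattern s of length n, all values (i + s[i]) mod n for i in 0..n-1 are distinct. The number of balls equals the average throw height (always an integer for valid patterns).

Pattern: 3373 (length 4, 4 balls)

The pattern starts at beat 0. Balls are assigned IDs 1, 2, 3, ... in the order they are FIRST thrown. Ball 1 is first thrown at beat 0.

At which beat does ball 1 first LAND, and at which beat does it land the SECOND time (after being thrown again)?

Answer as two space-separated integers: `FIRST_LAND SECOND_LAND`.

Beat 0 (L): throw ball1 h=3 -> lands@3:R; in-air after throw: [b1@3:R]
Beat 1 (R): throw ball2 h=3 -> lands@4:L; in-air after throw: [b1@3:R b2@4:L]
Beat 2 (L): throw ball3 h=7 -> lands@9:R; in-air after throw: [b1@3:R b2@4:L b3@9:R]
Beat 3 (R): throw ball1 h=3 -> lands@6:L; in-air after throw: [b2@4:L b1@6:L b3@9:R]
Beat 4 (L): throw ball2 h=3 -> lands@7:R; in-air after throw: [b1@6:L b2@7:R b3@9:R]
Beat 5 (R): throw ball4 h=3 -> lands@8:L; in-air after throw: [b1@6:L b2@7:R b4@8:L b3@9:R]
Beat 6 (L): throw ball1 h=7 -> lands@13:R; in-air after throw: [b2@7:R b4@8:L b3@9:R b1@13:R]
Ball 1: thrown@0 h=3 -> first land @3; rethrown@3 h=3 -> second land @6

Answer: 3 6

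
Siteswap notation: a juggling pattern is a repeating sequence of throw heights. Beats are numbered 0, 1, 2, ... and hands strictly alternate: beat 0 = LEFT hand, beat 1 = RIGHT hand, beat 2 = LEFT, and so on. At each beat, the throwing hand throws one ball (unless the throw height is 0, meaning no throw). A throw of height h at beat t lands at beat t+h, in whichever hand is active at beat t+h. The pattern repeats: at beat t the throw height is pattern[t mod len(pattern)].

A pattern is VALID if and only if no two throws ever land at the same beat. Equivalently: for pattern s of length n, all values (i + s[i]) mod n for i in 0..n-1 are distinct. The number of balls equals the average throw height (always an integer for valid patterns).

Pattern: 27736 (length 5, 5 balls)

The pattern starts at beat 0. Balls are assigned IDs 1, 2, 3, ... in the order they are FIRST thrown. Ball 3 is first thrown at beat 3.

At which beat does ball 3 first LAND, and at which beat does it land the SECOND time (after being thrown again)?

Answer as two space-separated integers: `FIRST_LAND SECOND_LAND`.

Answer: 6 13

Derivation:
Beat 0 (L): throw ball1 h=2 -> lands@2:L; in-air after throw: [b1@2:L]
Beat 1 (R): throw ball2 h=7 -> lands@8:L; in-air after throw: [b1@2:L b2@8:L]
Beat 2 (L): throw ball1 h=7 -> lands@9:R; in-air after throw: [b2@8:L b1@9:R]
Beat 3 (R): throw ball3 h=3 -> lands@6:L; in-air after throw: [b3@6:L b2@8:L b1@9:R]
Beat 4 (L): throw ball4 h=6 -> lands@10:L; in-air after throw: [b3@6:L b2@8:L b1@9:R b4@10:L]
Beat 5 (R): throw ball5 h=2 -> lands@7:R; in-air after throw: [b3@6:L b5@7:R b2@8:L b1@9:R b4@10:L]
Beat 6 (L): throw ball3 h=7 -> lands@13:R; in-air after throw: [b5@7:R b2@8:L b1@9:R b4@10:L b3@13:R]
Beat 7 (R): throw ball5 h=7 -> lands@14:L; in-air after throw: [b2@8:L b1@9:R b4@10:L b3@13:R b5@14:L]
Beat 8 (L): throw ball2 h=3 -> lands@11:R; in-air after throw: [b1@9:R b4@10:L b2@11:R b3@13:R b5@14:L]
Beat 9 (R): throw ball1 h=6 -> lands@15:R; in-air after throw: [b4@10:L b2@11:R b3@13:R b5@14:L b1@15:R]
Beat 10 (L): throw ball4 h=2 -> lands@12:L; in-air after throw: [b2@11:R b4@12:L b3@13:R b5@14:L b1@15:R]
Beat 11 (R): throw ball2 h=7 -> lands@18:L; in-air after throw: [b4@12:L b3@13:R b5@14:L b1@15:R b2@18:L]
Beat 12 (L): throw ball4 h=7 -> lands@19:R; in-air after throw: [b3@13:R b5@14:L b1@15:R b2@18:L b4@19:R]
Beat 13 (R): throw ball3 h=3 -> lands@16:L; in-air after throw: [b5@14:L b1@15:R b3@16:L b2@18:L b4@19:R]
Ball 3: thrown@3 h=3 -> first land @6; rethrown@6 h=7 -> second land @13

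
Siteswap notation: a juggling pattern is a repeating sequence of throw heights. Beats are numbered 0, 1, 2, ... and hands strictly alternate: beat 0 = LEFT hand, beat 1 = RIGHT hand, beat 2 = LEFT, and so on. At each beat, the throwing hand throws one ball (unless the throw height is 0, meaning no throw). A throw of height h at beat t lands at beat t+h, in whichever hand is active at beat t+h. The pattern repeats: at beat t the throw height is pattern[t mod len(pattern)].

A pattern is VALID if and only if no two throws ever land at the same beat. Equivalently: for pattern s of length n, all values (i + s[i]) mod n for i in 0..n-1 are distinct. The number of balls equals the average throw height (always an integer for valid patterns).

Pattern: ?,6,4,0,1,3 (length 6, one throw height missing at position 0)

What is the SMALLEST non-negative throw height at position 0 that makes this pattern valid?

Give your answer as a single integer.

Answer: 4

Derivation:
i=0: s[i]=? (unknown)
i=1: (1 + 6) mod 6 = 1
i=2: (2 + 4) mod 6 = 0
i=3: (3 + 0) mod 6 = 3
i=4: (4 + 1) mod 6 = 5
i=5: (5 + 3) mod 6 = 2
Known residues: [0, 1, 2, 3, 5]; need a permutation of 0..5, so missing residue r = 4
Need (0 + s) mod 6 = 4; smallest s = (4 - 0) mod 6 = 4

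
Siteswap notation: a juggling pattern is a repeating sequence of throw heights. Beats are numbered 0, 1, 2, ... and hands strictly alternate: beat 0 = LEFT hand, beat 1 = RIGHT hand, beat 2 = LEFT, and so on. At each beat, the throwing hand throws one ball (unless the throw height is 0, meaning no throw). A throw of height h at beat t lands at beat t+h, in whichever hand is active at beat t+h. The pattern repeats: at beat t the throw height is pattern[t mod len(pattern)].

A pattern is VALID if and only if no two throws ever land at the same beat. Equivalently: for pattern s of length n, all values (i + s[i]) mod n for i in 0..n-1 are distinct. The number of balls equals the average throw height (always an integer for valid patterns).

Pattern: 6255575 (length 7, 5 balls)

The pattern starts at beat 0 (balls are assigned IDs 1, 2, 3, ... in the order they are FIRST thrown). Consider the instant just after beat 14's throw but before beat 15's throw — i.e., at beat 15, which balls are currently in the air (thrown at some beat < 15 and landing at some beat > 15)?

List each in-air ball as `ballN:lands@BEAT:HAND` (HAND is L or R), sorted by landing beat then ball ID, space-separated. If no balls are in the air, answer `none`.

Beat 0 (L): throw ball1 h=6 -> lands@6:L; in-air after throw: [b1@6:L]
Beat 1 (R): throw ball2 h=2 -> lands@3:R; in-air after throw: [b2@3:R b1@6:L]
Beat 2 (L): throw ball3 h=5 -> lands@7:R; in-air after throw: [b2@3:R b1@6:L b3@7:R]
Beat 3 (R): throw ball2 h=5 -> lands@8:L; in-air after throw: [b1@6:L b3@7:R b2@8:L]
Beat 4 (L): throw ball4 h=5 -> lands@9:R; in-air after throw: [b1@6:L b3@7:R b2@8:L b4@9:R]
Beat 5 (R): throw ball5 h=7 -> lands@12:L; in-air after throw: [b1@6:L b3@7:R b2@8:L b4@9:R b5@12:L]
Beat 6 (L): throw ball1 h=5 -> lands@11:R; in-air after throw: [b3@7:R b2@8:L b4@9:R b1@11:R b5@12:L]
Beat 7 (R): throw ball3 h=6 -> lands@13:R; in-air after throw: [b2@8:L b4@9:R b1@11:R b5@12:L b3@13:R]
Beat 8 (L): throw ball2 h=2 -> lands@10:L; in-air after throw: [b4@9:R b2@10:L b1@11:R b5@12:L b3@13:R]
Beat 9 (R): throw ball4 h=5 -> lands@14:L; in-air after throw: [b2@10:L b1@11:R b5@12:L b3@13:R b4@14:L]
Beat 10 (L): throw ball2 h=5 -> lands@15:R; in-air after throw: [b1@11:R b5@12:L b3@13:R b4@14:L b2@15:R]
Beat 11 (R): throw ball1 h=5 -> lands@16:L; in-air after throw: [b5@12:L b3@13:R b4@14:L b2@15:R b1@16:L]
Beat 12 (L): throw ball5 h=7 -> lands@19:R; in-air after throw: [b3@13:R b4@14:L b2@15:R b1@16:L b5@19:R]
Beat 13 (R): throw ball3 h=5 -> lands@18:L; in-air after throw: [b4@14:L b2@15:R b1@16:L b3@18:L b5@19:R]
Beat 14 (L): throw ball4 h=6 -> lands@20:L; in-air after throw: [b2@15:R b1@16:L b3@18:L b5@19:R b4@20:L]
Beat 15 (R): throw ball2 h=2 -> lands@17:R; in-air after throw: [b1@16:L b2@17:R b3@18:L b5@19:R b4@20:L]

Answer: ball1:lands@16:L ball3:lands@18:L ball5:lands@19:R ball4:lands@20:L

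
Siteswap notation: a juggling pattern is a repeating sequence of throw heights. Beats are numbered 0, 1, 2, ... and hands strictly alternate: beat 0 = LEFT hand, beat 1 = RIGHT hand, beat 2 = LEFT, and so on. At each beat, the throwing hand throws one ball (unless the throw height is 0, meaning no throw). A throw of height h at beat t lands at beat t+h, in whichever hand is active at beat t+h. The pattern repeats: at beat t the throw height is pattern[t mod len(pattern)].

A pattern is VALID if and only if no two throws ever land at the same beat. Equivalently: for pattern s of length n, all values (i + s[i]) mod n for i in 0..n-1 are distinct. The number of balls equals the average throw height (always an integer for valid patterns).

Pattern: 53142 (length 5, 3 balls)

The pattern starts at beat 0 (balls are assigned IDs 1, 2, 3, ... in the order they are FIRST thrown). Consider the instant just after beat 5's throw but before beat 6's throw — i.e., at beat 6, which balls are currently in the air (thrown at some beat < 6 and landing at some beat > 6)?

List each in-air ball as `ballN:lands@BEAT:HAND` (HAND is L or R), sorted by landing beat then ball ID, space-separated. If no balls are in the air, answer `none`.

Beat 0 (L): throw ball1 h=5 -> lands@5:R; in-air after throw: [b1@5:R]
Beat 1 (R): throw ball2 h=3 -> lands@4:L; in-air after throw: [b2@4:L b1@5:R]
Beat 2 (L): throw ball3 h=1 -> lands@3:R; in-air after throw: [b3@3:R b2@4:L b1@5:R]
Beat 3 (R): throw ball3 h=4 -> lands@7:R; in-air after throw: [b2@4:L b1@5:R b3@7:R]
Beat 4 (L): throw ball2 h=2 -> lands@6:L; in-air after throw: [b1@5:R b2@6:L b3@7:R]
Beat 5 (R): throw ball1 h=5 -> lands@10:L; in-air after throw: [b2@6:L b3@7:R b1@10:L]
Beat 6 (L): throw ball2 h=3 -> lands@9:R; in-air after throw: [b3@7:R b2@9:R b1@10:L]

Answer: ball3:lands@7:R ball1:lands@10:L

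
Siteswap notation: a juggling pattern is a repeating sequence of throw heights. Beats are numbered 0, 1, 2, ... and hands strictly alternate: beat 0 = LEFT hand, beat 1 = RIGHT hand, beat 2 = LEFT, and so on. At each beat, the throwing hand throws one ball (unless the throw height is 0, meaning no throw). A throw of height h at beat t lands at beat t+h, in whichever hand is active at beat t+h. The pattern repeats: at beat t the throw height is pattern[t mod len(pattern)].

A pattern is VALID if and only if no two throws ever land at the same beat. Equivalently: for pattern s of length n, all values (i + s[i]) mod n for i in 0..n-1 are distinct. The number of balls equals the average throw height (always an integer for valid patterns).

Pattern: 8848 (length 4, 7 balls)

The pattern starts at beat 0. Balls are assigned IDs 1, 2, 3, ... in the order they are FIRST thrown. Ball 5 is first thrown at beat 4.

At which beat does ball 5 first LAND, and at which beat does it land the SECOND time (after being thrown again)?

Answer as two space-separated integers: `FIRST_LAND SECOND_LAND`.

Answer: 12 20

Derivation:
Beat 0 (L): throw ball1 h=8 -> lands@8:L; in-air after throw: [b1@8:L]
Beat 1 (R): throw ball2 h=8 -> lands@9:R; in-air after throw: [b1@8:L b2@9:R]
Beat 2 (L): throw ball3 h=4 -> lands@6:L; in-air after throw: [b3@6:L b1@8:L b2@9:R]
Beat 3 (R): throw ball4 h=8 -> lands@11:R; in-air after throw: [b3@6:L b1@8:L b2@9:R b4@11:R]
Beat 4 (L): throw ball5 h=8 -> lands@12:L; in-air after throw: [b3@6:L b1@8:L b2@9:R b4@11:R b5@12:L]
Beat 5 (R): throw ball6 h=8 -> lands@13:R; in-air after throw: [b3@6:L b1@8:L b2@9:R b4@11:R b5@12:L b6@13:R]
Beat 6 (L): throw ball3 h=4 -> lands@10:L; in-air after throw: [b1@8:L b2@9:R b3@10:L b4@11:R b5@12:L b6@13:R]
Beat 7 (R): throw ball7 h=8 -> lands@15:R; in-air after throw: [b1@8:L b2@9:R b3@10:L b4@11:R b5@12:L b6@13:R b7@15:R]
Beat 8 (L): throw ball1 h=8 -> lands@16:L; in-air after throw: [b2@9:R b3@10:L b4@11:R b5@12:L b6@13:R b7@15:R b1@16:L]
Beat 9 (R): throw ball2 h=8 -> lands@17:R; in-air after throw: [b3@10:L b4@11:R b5@12:L b6@13:R b7@15:R b1@16:L b2@17:R]
Beat 10 (L): throw ball3 h=4 -> lands@14:L; in-air after throw: [b4@11:R b5@12:L b6@13:R b3@14:L b7@15:R b1@16:L b2@17:R]
Beat 11 (R): throw ball4 h=8 -> lands@19:R; in-air after throw: [b5@12:L b6@13:R b3@14:L b7@15:R b1@16:L b2@17:R b4@19:R]
Beat 12 (L): throw ball5 h=8 -> lands@20:L; in-air after throw: [b6@13:R b3@14:L b7@15:R b1@16:L b2@17:R b4@19:R b5@20:L]
Beat 13 (R): throw ball6 h=8 -> lands@21:R; in-air after throw: [b3@14:L b7@15:R b1@16:L b2@17:R b4@19:R b5@20:L b6@21:R]
Beat 14 (L): throw ball3 h=4 -> lands@18:L; in-air after throw: [b7@15:R b1@16:L b2@17:R b3@18:L b4@19:R b5@20:L b6@21:R]
Beat 15 (R): throw ball7 h=8 -> lands@23:R; in-air after throw: [b1@16:L b2@17:R b3@18:L b4@19:R b5@20:L b6@21:R b7@23:R]
Beat 16 (L): throw ball1 h=8 -> lands@24:L; in-air after throw: [b2@17:R b3@18:L b4@19:R b5@20:L b6@21:R b7@23:R b1@24:L]
Beat 17 (R): throw ball2 h=8 -> lands@25:R; in-air after throw: [b3@18:L b4@19:R b5@20:L b6@21:R b7@23:R b1@24:L b2@25:R]
Beat 18 (L): throw ball3 h=4 -> lands@22:L; in-air after throw: [b4@19:R b5@20:L b6@21:R b3@22:L b7@23:R b1@24:L b2@25:R]
Beat 19 (R): throw ball4 h=8 -> lands@27:R; in-air after throw: [b5@20:L b6@21:R b3@22:L b7@23:R b1@24:L b2@25:R b4@27:R]
Ball 5: thrown@4 h=8 -> first land @12; rethrown@12 h=8 -> second land @20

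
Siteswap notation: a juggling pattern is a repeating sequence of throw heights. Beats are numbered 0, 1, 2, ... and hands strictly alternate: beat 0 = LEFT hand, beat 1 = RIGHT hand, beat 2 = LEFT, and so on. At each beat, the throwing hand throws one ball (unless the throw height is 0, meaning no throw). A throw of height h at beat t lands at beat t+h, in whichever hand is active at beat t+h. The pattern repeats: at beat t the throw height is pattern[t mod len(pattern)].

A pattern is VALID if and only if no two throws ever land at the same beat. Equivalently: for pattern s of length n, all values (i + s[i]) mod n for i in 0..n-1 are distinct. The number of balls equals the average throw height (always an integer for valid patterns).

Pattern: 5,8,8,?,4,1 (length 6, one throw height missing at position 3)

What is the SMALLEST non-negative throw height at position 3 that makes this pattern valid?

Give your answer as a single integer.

Answer: 4

Derivation:
i=0: (0 + 5) mod 6 = 5
i=1: (1 + 8) mod 6 = 3
i=2: (2 + 8) mod 6 = 4
i=3: s[i]=? (unknown)
i=4: (4 + 4) mod 6 = 2
i=5: (5 + 1) mod 6 = 0
Known residues: [0, 2, 3, 4, 5]; need a permutation of 0..5, so missing residue r = 1
Need (3 + s) mod 6 = 1; smallest s = (1 - 3) mod 6 = 4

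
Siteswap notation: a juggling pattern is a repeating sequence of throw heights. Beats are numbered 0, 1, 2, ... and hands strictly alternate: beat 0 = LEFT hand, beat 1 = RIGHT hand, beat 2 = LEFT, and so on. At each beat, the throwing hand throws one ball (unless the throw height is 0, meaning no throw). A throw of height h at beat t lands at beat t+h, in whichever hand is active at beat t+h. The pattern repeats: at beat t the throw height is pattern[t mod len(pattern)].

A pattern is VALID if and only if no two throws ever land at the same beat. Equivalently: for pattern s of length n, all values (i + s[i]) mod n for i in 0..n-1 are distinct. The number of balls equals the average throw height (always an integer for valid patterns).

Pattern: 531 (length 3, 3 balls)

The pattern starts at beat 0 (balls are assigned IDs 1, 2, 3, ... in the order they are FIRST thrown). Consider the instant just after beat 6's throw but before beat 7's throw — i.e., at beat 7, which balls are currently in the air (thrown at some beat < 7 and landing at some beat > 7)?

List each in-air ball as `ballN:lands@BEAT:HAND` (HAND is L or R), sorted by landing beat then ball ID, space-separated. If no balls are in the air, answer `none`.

Answer: ball3:lands@8:L ball1:lands@11:R

Derivation:
Beat 0 (L): throw ball1 h=5 -> lands@5:R; in-air after throw: [b1@5:R]
Beat 1 (R): throw ball2 h=3 -> lands@4:L; in-air after throw: [b2@4:L b1@5:R]
Beat 2 (L): throw ball3 h=1 -> lands@3:R; in-air after throw: [b3@3:R b2@4:L b1@5:R]
Beat 3 (R): throw ball3 h=5 -> lands@8:L; in-air after throw: [b2@4:L b1@5:R b3@8:L]
Beat 4 (L): throw ball2 h=3 -> lands@7:R; in-air after throw: [b1@5:R b2@7:R b3@8:L]
Beat 5 (R): throw ball1 h=1 -> lands@6:L; in-air after throw: [b1@6:L b2@7:R b3@8:L]
Beat 6 (L): throw ball1 h=5 -> lands@11:R; in-air after throw: [b2@7:R b3@8:L b1@11:R]
Beat 7 (R): throw ball2 h=3 -> lands@10:L; in-air after throw: [b3@8:L b2@10:L b1@11:R]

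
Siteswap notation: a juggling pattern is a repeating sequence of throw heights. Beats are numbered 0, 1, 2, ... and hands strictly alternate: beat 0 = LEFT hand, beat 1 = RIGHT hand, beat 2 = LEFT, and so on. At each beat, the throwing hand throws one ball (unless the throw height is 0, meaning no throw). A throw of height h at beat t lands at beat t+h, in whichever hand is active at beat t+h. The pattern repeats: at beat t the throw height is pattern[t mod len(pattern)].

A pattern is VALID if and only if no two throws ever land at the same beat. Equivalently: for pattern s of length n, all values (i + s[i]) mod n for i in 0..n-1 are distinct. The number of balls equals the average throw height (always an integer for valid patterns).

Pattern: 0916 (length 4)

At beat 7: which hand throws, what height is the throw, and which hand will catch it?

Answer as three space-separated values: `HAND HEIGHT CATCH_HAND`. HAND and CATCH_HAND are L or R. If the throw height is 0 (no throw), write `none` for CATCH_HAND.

Answer: R 6 R

Derivation:
Beat 7: 7 mod 2 = 1, so hand = R
Throw height = pattern[7 mod 4] = pattern[3] = 6
Lands at beat 7+6=13, 13 mod 2 = 1, so catch hand = R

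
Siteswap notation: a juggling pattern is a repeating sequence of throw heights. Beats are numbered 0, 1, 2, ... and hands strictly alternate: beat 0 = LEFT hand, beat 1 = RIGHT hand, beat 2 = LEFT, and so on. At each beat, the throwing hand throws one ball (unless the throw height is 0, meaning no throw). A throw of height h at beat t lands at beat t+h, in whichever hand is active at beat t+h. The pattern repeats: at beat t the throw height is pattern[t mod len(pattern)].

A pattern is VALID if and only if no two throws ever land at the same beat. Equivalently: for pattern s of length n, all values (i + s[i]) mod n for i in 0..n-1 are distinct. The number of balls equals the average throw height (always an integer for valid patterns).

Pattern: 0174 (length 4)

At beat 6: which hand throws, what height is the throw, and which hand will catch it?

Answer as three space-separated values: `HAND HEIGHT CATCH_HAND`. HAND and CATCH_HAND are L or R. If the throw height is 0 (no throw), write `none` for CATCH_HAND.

Answer: L 7 R

Derivation:
Beat 6: 6 mod 2 = 0, so hand = L
Throw height = pattern[6 mod 4] = pattern[2] = 7
Lands at beat 6+7=13, 13 mod 2 = 1, so catch hand = R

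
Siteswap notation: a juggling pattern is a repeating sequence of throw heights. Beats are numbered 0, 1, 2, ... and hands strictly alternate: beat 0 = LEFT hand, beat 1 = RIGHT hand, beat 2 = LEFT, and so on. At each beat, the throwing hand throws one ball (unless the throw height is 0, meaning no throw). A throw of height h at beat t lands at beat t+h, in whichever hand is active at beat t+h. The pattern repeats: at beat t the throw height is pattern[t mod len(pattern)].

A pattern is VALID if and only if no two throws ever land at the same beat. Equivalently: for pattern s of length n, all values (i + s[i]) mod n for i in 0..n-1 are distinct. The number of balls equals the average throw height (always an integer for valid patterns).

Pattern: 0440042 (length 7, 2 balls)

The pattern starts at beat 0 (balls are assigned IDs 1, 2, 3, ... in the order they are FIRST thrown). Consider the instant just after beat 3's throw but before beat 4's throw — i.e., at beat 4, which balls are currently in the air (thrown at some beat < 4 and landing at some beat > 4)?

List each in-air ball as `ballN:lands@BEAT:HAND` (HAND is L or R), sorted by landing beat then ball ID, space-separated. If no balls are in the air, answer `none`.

Beat 1 (R): throw ball1 h=4 -> lands@5:R; in-air after throw: [b1@5:R]
Beat 2 (L): throw ball2 h=4 -> lands@6:L; in-air after throw: [b1@5:R b2@6:L]

Answer: ball1:lands@5:R ball2:lands@6:L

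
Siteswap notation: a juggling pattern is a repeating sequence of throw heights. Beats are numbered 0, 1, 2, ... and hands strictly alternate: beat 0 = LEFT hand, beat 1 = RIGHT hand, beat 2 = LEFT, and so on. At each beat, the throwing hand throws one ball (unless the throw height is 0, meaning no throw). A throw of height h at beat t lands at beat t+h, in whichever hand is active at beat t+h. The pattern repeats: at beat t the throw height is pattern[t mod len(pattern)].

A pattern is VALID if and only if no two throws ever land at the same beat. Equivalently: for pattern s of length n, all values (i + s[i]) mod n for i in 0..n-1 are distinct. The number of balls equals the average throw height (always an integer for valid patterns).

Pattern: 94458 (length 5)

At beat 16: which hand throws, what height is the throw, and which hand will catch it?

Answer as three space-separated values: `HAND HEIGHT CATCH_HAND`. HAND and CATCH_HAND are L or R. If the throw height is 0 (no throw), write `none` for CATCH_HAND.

Answer: L 4 L

Derivation:
Beat 16: 16 mod 2 = 0, so hand = L
Throw height = pattern[16 mod 5] = pattern[1] = 4
Lands at beat 16+4=20, 20 mod 2 = 0, so catch hand = L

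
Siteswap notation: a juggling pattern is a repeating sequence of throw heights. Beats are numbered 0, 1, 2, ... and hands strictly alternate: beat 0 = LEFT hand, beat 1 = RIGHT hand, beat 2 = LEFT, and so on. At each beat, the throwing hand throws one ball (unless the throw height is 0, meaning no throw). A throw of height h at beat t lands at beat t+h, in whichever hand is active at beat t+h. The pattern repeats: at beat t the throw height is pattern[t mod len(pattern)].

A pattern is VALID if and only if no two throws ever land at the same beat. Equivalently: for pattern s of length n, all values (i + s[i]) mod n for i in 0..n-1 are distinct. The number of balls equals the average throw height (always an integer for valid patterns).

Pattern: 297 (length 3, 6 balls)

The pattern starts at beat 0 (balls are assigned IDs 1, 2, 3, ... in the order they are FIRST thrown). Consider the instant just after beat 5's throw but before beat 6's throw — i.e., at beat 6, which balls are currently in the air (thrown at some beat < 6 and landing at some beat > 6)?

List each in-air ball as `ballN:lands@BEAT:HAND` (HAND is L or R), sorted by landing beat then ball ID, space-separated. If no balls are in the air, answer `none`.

Answer: ball1:lands@9:R ball2:lands@10:L ball3:lands@12:L ball4:lands@13:R

Derivation:
Beat 0 (L): throw ball1 h=2 -> lands@2:L; in-air after throw: [b1@2:L]
Beat 1 (R): throw ball2 h=9 -> lands@10:L; in-air after throw: [b1@2:L b2@10:L]
Beat 2 (L): throw ball1 h=7 -> lands@9:R; in-air after throw: [b1@9:R b2@10:L]
Beat 3 (R): throw ball3 h=2 -> lands@5:R; in-air after throw: [b3@5:R b1@9:R b2@10:L]
Beat 4 (L): throw ball4 h=9 -> lands@13:R; in-air after throw: [b3@5:R b1@9:R b2@10:L b4@13:R]
Beat 5 (R): throw ball3 h=7 -> lands@12:L; in-air after throw: [b1@9:R b2@10:L b3@12:L b4@13:R]
Beat 6 (L): throw ball5 h=2 -> lands@8:L; in-air after throw: [b5@8:L b1@9:R b2@10:L b3@12:L b4@13:R]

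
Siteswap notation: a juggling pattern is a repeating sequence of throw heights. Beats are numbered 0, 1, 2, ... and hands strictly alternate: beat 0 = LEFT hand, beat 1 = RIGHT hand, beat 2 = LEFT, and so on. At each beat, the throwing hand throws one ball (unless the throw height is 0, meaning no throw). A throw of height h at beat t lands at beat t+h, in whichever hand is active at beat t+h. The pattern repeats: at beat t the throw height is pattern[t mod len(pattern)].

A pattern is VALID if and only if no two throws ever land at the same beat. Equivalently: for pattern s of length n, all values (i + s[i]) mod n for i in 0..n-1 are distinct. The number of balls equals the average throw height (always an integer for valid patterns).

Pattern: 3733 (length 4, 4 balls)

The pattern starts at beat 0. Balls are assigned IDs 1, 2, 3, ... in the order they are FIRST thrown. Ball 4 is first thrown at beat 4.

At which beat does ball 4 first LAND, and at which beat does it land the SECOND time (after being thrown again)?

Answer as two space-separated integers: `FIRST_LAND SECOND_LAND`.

Beat 0 (L): throw ball1 h=3 -> lands@3:R; in-air after throw: [b1@3:R]
Beat 1 (R): throw ball2 h=7 -> lands@8:L; in-air after throw: [b1@3:R b2@8:L]
Beat 2 (L): throw ball3 h=3 -> lands@5:R; in-air after throw: [b1@3:R b3@5:R b2@8:L]
Beat 3 (R): throw ball1 h=3 -> lands@6:L; in-air after throw: [b3@5:R b1@6:L b2@8:L]
Beat 4 (L): throw ball4 h=3 -> lands@7:R; in-air after throw: [b3@5:R b1@6:L b4@7:R b2@8:L]
Beat 5 (R): throw ball3 h=7 -> lands@12:L; in-air after throw: [b1@6:L b4@7:R b2@8:L b3@12:L]
Beat 6 (L): throw ball1 h=3 -> lands@9:R; in-air after throw: [b4@7:R b2@8:L b1@9:R b3@12:L]
Beat 7 (R): throw ball4 h=3 -> lands@10:L; in-air after throw: [b2@8:L b1@9:R b4@10:L b3@12:L]
Beat 8 (L): throw ball2 h=3 -> lands@11:R; in-air after throw: [b1@9:R b4@10:L b2@11:R b3@12:L]
Beat 9 (R): throw ball1 h=7 -> lands@16:L; in-air after throw: [b4@10:L b2@11:R b3@12:L b1@16:L]
Beat 10 (L): throw ball4 h=3 -> lands@13:R; in-air after throw: [b2@11:R b3@12:L b4@13:R b1@16:L]
Ball 4: thrown@4 h=3 -> first land @7; rethrown@7 h=3 -> second land @10

Answer: 7 10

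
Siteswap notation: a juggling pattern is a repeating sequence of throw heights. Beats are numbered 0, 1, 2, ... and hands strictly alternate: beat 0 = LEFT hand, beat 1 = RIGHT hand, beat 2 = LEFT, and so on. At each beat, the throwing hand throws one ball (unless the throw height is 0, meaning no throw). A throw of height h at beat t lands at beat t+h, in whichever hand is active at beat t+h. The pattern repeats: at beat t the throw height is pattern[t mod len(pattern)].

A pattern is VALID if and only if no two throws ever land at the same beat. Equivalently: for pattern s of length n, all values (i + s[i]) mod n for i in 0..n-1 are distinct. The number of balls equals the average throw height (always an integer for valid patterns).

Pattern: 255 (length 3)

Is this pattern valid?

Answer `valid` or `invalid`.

Answer: valid

Derivation:
i=0: (i + s[i]) mod n = (0 + 2) mod 3 = 2
i=1: (i + s[i]) mod n = (1 + 5) mod 3 = 0
i=2: (i + s[i]) mod n = (2 + 5) mod 3 = 1
Residues: [2, 0, 1], distinct: True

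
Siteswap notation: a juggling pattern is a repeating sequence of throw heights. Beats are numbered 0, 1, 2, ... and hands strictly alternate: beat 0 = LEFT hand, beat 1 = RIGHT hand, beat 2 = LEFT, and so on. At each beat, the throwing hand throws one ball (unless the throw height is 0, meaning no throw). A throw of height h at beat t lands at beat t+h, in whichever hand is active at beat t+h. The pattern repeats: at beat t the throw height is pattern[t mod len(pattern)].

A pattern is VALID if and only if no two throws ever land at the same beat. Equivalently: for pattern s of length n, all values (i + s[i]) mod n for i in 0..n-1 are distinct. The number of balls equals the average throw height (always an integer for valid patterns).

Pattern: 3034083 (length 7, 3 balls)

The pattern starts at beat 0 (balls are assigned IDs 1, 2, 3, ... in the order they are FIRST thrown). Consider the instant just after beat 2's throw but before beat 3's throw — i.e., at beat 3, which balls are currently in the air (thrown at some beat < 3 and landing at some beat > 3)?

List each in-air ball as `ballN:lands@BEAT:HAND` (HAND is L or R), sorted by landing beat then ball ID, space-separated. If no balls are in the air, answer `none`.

Beat 0 (L): throw ball1 h=3 -> lands@3:R; in-air after throw: [b1@3:R]
Beat 2 (L): throw ball2 h=3 -> lands@5:R; in-air after throw: [b1@3:R b2@5:R]
Beat 3 (R): throw ball1 h=4 -> lands@7:R; in-air after throw: [b2@5:R b1@7:R]

Answer: ball2:lands@5:R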